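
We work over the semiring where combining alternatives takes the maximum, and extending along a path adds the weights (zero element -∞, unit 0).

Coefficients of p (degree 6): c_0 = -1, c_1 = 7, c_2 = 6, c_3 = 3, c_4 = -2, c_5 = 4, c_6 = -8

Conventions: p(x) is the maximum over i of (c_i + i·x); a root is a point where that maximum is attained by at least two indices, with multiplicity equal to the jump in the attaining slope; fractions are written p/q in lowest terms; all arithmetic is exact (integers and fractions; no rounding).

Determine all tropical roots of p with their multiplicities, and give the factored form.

hull edge (i=0, c=-1) to (i=1, c=7): slope 8, span 1
hull edge (i=1, c=7) to (i=5, c=4): slope -3/4, span 4
hull edge (i=5, c=4) to (i=6, c=-8): slope -12, span 1
Factored form: p(x) = -8 ⊗ (x ⊕ (-8)) ⊗ (x ⊕ 3/4) ⊗ (x ⊕ 3/4) ⊗ (x ⊕ 3/4) ⊗ (x ⊕ 3/4) ⊗ (x ⊕ 12)
Answer: roots = -8 (mult 1), 3/4 (mult 4), 12 (mult 1)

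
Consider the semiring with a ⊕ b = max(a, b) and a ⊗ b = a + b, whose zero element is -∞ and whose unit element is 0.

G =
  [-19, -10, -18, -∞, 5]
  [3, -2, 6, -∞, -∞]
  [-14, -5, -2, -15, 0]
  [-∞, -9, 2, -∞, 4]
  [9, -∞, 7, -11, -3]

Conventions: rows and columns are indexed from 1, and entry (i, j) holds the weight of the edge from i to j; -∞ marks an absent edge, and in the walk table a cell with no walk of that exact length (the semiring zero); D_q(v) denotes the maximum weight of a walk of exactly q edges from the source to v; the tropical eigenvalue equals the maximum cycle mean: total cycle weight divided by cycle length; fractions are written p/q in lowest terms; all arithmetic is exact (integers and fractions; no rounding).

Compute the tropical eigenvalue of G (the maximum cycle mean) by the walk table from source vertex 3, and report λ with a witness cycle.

q=0: [-∞, -∞, 0, -∞, -∞]
q=1: [-14, -5, -2, -15, 0]
q=2: [9, -7, 7, -11, -2]
q=3: [7, 2, 5, -8, 14]
q=4: [23, 0, 21, 3, 12]
q=5: [21, 16, 19, 6, 28]
Optimal cycle mean attained by: cycle 1->5->1, total 5 + 9, length 2.
Answer: λ = 7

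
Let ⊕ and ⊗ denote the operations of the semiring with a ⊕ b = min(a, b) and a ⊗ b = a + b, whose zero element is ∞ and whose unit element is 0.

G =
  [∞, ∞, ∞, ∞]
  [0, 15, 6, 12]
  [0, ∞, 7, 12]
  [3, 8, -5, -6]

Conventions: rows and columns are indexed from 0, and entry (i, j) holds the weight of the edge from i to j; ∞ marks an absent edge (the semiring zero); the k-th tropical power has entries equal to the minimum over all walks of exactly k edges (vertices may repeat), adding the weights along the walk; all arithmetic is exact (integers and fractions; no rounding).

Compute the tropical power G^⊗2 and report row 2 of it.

G^⊗2:
  [∞, ∞, ∞, ∞]
  [6, 20, 7, 6]
  [7, 20, 7, 6]
  [-5, 2, -11, -12]
Answer: row 2 of G^⊗2 = [7, 20, 7, 6]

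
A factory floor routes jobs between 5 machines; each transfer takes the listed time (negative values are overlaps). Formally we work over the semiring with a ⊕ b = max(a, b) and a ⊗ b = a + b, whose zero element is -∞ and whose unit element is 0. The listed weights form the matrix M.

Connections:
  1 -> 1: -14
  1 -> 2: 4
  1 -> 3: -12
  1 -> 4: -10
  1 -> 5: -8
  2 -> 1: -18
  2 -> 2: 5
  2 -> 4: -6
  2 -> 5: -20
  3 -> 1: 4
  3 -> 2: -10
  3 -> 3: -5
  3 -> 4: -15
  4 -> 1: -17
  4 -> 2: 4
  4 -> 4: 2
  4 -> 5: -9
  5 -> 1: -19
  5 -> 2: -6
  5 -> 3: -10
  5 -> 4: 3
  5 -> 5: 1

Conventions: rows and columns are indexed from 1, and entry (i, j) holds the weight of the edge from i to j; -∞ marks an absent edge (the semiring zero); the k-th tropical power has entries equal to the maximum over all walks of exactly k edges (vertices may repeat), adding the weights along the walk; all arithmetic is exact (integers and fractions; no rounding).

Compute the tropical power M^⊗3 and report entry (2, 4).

M^⊗2:
  [-8, 9, -17, -2, -7]
  [-13, 10, -30, -1, -15]
  [-1, 8, -8, -6, -4]
  [-14, 9, -19, 4, -7]
  [-6, 7, -9, 5, 2]
M^⊗3:
  [-9, 14, -17, 3, -6]
  [-8, 15, -25, 4, -10]
  [-4, 13, -13, 2, -3]
  [-9, 14, -17, 6, -5]
  [-5, 12, -8, 7, 3]
Key observation: the optimum is the walk 2->2->2->4, with weight 5 + 5 + (-6) = 4.
Optimal value attained by: walk 2->2->2->4.
Answer: (M^⊗3)[2][4] = 4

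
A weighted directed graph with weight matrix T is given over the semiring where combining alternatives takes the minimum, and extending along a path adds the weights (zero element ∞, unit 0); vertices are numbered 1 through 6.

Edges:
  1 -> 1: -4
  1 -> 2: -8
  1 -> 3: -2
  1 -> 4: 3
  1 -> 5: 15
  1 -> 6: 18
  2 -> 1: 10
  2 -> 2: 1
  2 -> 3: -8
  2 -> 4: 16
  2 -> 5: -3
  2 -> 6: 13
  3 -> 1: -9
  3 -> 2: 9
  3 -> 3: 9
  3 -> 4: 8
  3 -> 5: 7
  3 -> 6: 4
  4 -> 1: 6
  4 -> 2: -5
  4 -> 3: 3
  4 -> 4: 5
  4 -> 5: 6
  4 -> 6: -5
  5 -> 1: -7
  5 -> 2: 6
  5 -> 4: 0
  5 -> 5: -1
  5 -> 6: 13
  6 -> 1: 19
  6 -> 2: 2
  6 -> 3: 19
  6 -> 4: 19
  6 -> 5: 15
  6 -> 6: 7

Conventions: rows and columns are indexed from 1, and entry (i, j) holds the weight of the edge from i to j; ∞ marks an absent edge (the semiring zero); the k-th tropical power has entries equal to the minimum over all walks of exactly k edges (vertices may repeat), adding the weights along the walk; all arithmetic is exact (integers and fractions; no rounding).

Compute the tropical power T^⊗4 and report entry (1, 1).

T^⊗2:
  [-11, -12, -16, -1, -11, -2]
  [-17, 1, -7, -3, -4, -4]
  [-13, -17, -11, -6, 6, 3]
  [-6, -4, -13, 6, -8, 0]
  [-11, -15, -9, -4, -2, -5]
  [8, 3, -6, 15, -1, 14]
T^⊗3:
  [-25, -19, -20, -11, -15, -12]
  [-21, -25, -19, -14, -5, -8]
  [-20, -21, -25, -10, -20, -11]
  [-22, -14, -12, -8, -9, -9]
  [-18, -19, -23, -8, -18, -9]
  [-15, 0, -5, -1, -2, -2]
T^⊗4:
  [-29, -33, -27, -22, -22, -16]
  [-28, -29, -33, -18, -28, -19]
  [-34, -28, -29, -20, -24, -21]
  [-26, -30, -24, -19, -17, -13]
  [-32, -26, -27, -18, -22, -19]
  [-19, -23, -17, -12, -3, -6]
Key observation: the optimum is the walk 1->1->2->3->1, with weight (-4) + (-8) + (-8) + (-9) = -29.
Optimal value attained by: walk 1->1->2->3->1.
Answer: (T^⊗4)[1][1] = -29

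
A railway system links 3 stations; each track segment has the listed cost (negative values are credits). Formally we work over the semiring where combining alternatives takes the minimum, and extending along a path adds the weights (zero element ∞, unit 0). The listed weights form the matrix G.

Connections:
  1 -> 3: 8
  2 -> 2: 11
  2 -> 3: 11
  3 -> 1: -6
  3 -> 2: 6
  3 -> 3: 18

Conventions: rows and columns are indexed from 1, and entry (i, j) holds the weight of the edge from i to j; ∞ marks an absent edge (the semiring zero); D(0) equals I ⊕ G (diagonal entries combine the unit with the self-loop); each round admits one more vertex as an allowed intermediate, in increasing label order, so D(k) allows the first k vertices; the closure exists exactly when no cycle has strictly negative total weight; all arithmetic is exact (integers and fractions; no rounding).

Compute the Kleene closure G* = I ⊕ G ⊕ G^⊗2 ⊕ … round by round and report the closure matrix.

D(0):
  [0, ∞, 8]
  [∞, 0, 11]
  [-6, 6, 0]
D(1):
  [0, ∞, 8]
  [∞, 0, 11]
  [-6, 6, 0]
D(2):
  [0, ∞, 8]
  [∞, 0, 11]
  [-6, 6, 0]
D(3):
  [0, 14, 8]
  [5, 0, 11]
  [-6, 6, 0]
Answer: G* = [[0, 14, 8], [5, 0, 11], [-6, 6, 0]]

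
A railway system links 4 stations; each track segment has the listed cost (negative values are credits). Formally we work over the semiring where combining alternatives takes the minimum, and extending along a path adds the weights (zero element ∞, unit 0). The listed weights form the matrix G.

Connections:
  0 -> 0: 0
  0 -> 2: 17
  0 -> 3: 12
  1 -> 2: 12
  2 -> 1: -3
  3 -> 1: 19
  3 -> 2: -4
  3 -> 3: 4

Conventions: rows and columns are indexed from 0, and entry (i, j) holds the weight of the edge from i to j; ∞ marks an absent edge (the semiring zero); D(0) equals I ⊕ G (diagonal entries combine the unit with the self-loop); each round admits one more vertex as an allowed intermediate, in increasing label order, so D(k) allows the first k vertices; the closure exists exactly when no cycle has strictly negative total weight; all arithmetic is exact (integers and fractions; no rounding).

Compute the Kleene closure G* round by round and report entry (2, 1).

D(0):
  [0, ∞, 17, 12]
  [∞, 0, 12, ∞]
  [∞, -3, 0, ∞]
  [∞, 19, -4, 0]
D(1):
  [0, ∞, 17, 12]
  [∞, 0, 12, ∞]
  [∞, -3, 0, ∞]
  [∞, 19, -4, 0]
D(2):
  [0, ∞, 17, 12]
  [∞, 0, 12, ∞]
  [∞, -3, 0, ∞]
  [∞, 19, -4, 0]
D(3):
  [0, 14, 17, 12]
  [∞, 0, 12, ∞]
  [∞, -3, 0, ∞]
  [∞, -7, -4, 0]
D(4):
  [0, 5, 8, 12]
  [∞, 0, 12, ∞]
  [∞, -3, 0, ∞]
  [∞, -7, -4, 0]
Answer: G*[2][1] = -3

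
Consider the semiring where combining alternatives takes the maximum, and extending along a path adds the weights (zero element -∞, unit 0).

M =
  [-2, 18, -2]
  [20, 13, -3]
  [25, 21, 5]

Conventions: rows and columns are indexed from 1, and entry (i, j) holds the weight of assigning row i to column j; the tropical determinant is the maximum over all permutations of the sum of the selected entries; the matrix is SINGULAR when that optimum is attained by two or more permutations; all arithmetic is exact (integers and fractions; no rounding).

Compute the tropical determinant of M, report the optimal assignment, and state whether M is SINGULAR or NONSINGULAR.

σ = (1, 2, 3): (-2) + 13 + 5 = 16
σ = (1, 3, 2): (-2) + (-3) + 21 = 16
σ = (2, 1, 3): 18 + 20 + 5 = 43
σ = (2, 3, 1): 18 + (-3) + 25 = 40
σ = (3, 1, 2): (-2) + 20 + 21 = 39
σ = (3, 2, 1): (-2) + 13 + 25 = 36
Optimal value attained by: σ = (2, 1, 3).
Answer: det⊕(M) = 43; verdict: NONSINGULAR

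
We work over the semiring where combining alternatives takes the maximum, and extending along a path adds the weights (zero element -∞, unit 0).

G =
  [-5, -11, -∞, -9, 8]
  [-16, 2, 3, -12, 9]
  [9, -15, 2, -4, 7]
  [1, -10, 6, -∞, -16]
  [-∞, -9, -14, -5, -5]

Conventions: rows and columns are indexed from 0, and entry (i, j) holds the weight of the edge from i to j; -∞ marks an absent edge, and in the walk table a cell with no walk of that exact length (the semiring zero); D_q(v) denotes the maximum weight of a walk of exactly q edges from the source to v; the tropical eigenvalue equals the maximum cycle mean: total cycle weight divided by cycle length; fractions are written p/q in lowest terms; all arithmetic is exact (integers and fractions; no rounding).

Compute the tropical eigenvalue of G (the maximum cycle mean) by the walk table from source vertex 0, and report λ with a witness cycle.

q=0: [0, -∞, -∞, -∞, -∞]
q=1: [-5, -11, -∞, -9, 8]
q=2: [-8, -1, -3, 3, 3]
q=3: [6, 1, 9, -2, 8]
q=4: [18, 3, 11, 5, 16]
q=5: [20, 7, 13, 11, 26]
Optimal cycle mean attained by: cycle 0->4->3->2->0, total 8 + (-5) + 6 + 9, length 4.
Answer: λ = 9/2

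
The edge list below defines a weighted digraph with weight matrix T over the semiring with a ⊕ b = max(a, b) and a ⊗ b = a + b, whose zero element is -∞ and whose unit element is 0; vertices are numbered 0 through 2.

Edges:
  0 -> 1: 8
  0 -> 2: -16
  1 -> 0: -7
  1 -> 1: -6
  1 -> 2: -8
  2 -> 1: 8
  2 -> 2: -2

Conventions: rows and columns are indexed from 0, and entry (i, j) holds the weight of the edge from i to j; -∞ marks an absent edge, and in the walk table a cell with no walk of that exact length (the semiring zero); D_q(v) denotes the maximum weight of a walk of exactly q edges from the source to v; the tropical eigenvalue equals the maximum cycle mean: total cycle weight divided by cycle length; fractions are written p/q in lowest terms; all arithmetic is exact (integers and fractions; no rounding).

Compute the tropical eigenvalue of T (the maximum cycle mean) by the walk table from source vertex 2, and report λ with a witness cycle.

q=0: [-∞, -∞, 0]
q=1: [-∞, 8, -2]
q=2: [1, 6, 0]
q=3: [-1, 9, -2]
Optimal cycle mean attained by: cycle 0->1->0, total 8 + (-7), length 2.
Answer: λ = 1/2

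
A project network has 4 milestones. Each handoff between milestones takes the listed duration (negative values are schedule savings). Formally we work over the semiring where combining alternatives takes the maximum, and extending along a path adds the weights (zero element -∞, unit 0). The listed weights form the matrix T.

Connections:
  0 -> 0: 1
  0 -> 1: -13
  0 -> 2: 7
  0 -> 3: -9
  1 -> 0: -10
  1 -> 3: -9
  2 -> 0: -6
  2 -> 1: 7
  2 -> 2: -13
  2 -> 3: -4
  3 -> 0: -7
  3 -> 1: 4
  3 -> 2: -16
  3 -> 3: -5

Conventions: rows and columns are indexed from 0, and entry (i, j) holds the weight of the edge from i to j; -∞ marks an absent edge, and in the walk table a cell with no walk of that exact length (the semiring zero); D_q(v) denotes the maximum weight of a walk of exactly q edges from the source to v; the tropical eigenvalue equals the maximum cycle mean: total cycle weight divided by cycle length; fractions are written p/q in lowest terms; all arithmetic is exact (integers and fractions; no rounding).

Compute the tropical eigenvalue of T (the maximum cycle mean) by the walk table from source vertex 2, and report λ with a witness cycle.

q=0: [-∞, -∞, 0, -∞]
q=1: [-6, 7, -13, -4]
q=2: [-3, 0, 1, -2]
q=3: [-2, 8, 4, -3]
q=4: [-1, 11, 5, 0]
Optimal cycle mean attained by: cycle 0->2->1->0, total 7 + 7 + (-10), length 3.
Answer: λ = 4/3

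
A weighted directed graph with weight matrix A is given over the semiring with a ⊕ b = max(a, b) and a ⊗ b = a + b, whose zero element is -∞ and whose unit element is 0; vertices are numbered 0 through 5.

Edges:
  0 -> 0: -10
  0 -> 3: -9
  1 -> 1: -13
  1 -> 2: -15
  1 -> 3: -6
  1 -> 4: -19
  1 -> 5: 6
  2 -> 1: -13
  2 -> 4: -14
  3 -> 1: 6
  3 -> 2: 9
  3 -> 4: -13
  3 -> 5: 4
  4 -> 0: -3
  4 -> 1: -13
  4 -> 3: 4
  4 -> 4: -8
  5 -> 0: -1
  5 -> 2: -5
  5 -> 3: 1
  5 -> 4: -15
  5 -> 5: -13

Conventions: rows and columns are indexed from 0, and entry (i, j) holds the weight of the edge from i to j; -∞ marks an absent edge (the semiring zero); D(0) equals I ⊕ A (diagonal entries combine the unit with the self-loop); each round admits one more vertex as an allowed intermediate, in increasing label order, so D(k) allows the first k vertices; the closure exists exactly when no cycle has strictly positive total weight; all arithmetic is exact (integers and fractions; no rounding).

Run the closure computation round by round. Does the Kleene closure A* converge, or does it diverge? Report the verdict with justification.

D(0):
  [0, -∞, -∞, -9, -∞, -∞]
  [-∞, 0, -15, -6, -19, 6]
  [-∞, -13, 0, -∞, -14, -∞]
  [-∞, 6, 9, 0, -13, 4]
  [-3, -13, -∞, 4, 0, -∞]
  [-1, -∞, -5, 1, -15, 0]
D(1):
  [0, -∞, -∞, -9, -∞, -∞]
  [-∞, 0, -15, -6, -19, 6]
  [-∞, -13, 0, -∞, -14, -∞]
  [-∞, 6, 9, 0, -13, 4]
  [-3, -13, -∞, 4, 0, -∞]
  [-1, -∞, -5, 1, -15, 0]
D(2):
  [0, -∞, -∞, -9, -∞, -∞]
  [-∞, 0, -15, -6, -19, 6]
  [-∞, -13, 0, -19, -14, -7]
  [-∞, 6, 9, 0, -13, 12]
  [-3, -13, -28, 4, 0, -7]
  [-1, -∞, -5, 1, -15, 0]
D(3):
  [0, -∞, -∞, -9, -∞, -∞]
  [-∞, 0, -15, -6, -19, 6]
  [-∞, -13, 0, -19, -14, -7]
  [-∞, 6, 9, 0, -5, 12]
  [-3, -13, -28, 4, 0, -7]
  [-1, -18, -5, 1, -15, 0]
Detection: at round 4, diagonal entry (5, 5) turns strictly positive.
Key observation: the cycle 5->0->3->1->5 has total weight (-1) + (-9) + 6 + 6, which is strictly positive.
Answer: DIVERGES — positive cycle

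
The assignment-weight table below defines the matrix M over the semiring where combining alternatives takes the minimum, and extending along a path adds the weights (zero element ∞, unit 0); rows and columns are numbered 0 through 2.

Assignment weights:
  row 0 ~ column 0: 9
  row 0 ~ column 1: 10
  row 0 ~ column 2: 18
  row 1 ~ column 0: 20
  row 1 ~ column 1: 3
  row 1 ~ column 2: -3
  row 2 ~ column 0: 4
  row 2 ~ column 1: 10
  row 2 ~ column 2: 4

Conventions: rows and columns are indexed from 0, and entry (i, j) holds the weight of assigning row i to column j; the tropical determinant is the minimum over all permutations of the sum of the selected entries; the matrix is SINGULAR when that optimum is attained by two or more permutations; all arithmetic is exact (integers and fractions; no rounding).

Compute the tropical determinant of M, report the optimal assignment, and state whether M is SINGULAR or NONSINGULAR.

σ = (0, 1, 2): 9 + 3 + 4 = 16
σ = (0, 2, 1): 9 + (-3) + 10 = 16
σ = (1, 0, 2): 10 + 20 + 4 = 34
σ = (1, 2, 0): 10 + (-3) + 4 = 11
σ = (2, 0, 1): 18 + 20 + 10 = 48
σ = (2, 1, 0): 18 + 3 + 4 = 25
Optimal value attained by: σ = (1, 2, 0).
Answer: det⊕(M) = 11; verdict: NONSINGULAR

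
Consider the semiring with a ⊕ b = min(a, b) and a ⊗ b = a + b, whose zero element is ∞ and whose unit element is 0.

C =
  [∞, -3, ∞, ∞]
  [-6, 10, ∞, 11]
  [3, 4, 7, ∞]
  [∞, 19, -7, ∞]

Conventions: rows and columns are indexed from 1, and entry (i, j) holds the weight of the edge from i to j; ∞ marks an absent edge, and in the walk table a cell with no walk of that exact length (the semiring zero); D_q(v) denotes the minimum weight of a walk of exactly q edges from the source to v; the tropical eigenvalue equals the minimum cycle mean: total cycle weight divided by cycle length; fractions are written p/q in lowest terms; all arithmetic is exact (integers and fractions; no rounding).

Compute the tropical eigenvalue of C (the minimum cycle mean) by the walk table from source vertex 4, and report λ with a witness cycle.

q=0: [∞, ∞, ∞, 0]
q=1: [∞, 19, -7, ∞]
q=2: [-4, -3, 0, 30]
q=3: [-9, -7, 7, 8]
q=4: [-13, -12, 1, 4]
Optimal cycle mean attained by: cycle 1->2->1, total (-3) + (-6), length 2.
Answer: λ = -9/2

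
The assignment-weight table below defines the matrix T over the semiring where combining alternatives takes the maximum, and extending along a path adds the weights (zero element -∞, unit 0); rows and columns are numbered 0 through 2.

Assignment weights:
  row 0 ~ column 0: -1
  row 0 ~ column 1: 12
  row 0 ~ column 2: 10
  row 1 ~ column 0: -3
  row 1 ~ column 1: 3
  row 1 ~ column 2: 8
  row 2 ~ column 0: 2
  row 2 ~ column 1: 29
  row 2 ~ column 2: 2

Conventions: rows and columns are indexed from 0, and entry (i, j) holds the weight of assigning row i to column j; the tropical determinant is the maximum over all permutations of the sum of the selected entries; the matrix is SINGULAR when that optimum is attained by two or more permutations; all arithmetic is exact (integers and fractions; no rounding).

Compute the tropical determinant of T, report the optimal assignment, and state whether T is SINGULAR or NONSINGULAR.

σ = (0, 1, 2): (-1) + 3 + 2 = 4
σ = (0, 2, 1): (-1) + 8 + 29 = 36
σ = (1, 0, 2): 12 + (-3) + 2 = 11
σ = (1, 2, 0): 12 + 8 + 2 = 22
σ = (2, 0, 1): 10 + (-3) + 29 = 36
σ = (2, 1, 0): 10 + 3 + 2 = 15
Optimal value attained by: σ = (0, 2, 1).
Answer: det⊕(T) = 36; verdict: SINGULAR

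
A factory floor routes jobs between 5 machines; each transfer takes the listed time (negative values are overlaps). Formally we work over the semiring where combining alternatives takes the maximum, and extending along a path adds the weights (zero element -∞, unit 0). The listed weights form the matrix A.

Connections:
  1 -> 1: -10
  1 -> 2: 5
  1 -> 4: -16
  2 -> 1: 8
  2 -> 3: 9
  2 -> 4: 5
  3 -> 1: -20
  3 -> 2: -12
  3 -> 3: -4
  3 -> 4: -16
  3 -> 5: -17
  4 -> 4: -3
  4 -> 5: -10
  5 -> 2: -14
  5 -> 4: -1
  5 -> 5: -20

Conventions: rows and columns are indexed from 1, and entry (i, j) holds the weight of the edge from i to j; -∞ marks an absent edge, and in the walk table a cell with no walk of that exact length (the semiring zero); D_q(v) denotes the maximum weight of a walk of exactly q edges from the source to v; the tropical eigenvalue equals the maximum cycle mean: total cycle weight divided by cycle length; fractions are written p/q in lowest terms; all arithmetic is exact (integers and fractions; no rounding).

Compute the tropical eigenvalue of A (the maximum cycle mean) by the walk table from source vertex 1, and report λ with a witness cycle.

q=0: [0, -∞, -∞, -∞, -∞]
q=1: [-10, 5, -∞, -16, -∞]
q=2: [13, -5, 14, 10, -26]
q=3: [3, 18, 10, 7, 0]
q=4: [26, 8, 27, 23, -3]
q=5: [16, 31, 23, 20, 13]
Optimal cycle mean attained by: cycle 1->2->1, total 5 + 8, length 2.
Answer: λ = 13/2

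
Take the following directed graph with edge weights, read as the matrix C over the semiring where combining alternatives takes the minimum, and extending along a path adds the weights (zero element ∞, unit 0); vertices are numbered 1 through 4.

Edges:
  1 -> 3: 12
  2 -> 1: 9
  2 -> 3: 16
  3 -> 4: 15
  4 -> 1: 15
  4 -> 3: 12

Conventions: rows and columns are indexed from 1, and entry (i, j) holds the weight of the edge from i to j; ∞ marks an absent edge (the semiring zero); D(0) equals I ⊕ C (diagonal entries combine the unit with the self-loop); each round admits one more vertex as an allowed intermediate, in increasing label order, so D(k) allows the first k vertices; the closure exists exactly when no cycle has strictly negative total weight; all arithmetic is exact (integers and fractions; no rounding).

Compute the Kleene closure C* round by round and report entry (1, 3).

D(0):
  [0, ∞, 12, ∞]
  [9, 0, 16, ∞]
  [∞, ∞, 0, 15]
  [15, ∞, 12, 0]
D(1):
  [0, ∞, 12, ∞]
  [9, 0, 16, ∞]
  [∞, ∞, 0, 15]
  [15, ∞, 12, 0]
D(2):
  [0, ∞, 12, ∞]
  [9, 0, 16, ∞]
  [∞, ∞, 0, 15]
  [15, ∞, 12, 0]
D(3):
  [0, ∞, 12, 27]
  [9, 0, 16, 31]
  [∞, ∞, 0, 15]
  [15, ∞, 12, 0]
D(4):
  [0, ∞, 12, 27]
  [9, 0, 16, 31]
  [30, ∞, 0, 15]
  [15, ∞, 12, 0]
Answer: C*[1][3] = 12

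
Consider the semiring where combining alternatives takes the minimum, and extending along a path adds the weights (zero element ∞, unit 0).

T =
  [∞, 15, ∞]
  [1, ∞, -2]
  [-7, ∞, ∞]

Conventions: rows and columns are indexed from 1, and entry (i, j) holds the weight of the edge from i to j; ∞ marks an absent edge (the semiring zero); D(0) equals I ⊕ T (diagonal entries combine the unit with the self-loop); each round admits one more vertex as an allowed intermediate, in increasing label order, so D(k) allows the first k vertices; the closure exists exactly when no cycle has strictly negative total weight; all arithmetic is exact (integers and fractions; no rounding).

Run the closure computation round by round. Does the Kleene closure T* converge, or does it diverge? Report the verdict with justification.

D(0):
  [0, 15, ∞]
  [1, 0, -2]
  [-7, ∞, 0]
D(1):
  [0, 15, ∞]
  [1, 0, -2]
  [-7, 8, 0]
D(2):
  [0, 15, 13]
  [1, 0, -2]
  [-7, 8, 0]
D(3):
  [0, 15, 13]
  [-9, 0, -2]
  [-7, 8, 0]
Key observation: every diagonal entry stays at the unit through all rounds, so no improving cycle exists.
Answer: CONVERGES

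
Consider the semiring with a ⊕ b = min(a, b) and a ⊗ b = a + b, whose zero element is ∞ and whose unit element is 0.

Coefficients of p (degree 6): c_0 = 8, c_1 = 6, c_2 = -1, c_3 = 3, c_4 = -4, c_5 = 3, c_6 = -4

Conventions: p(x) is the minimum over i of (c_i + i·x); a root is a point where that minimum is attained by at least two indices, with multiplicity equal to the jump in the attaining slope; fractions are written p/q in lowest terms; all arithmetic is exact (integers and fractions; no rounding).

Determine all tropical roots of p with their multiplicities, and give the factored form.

hull edge (i=0, c=8) to (i=2, c=-1): slope -9/2, span 2
hull edge (i=2, c=-1) to (i=4, c=-4): slope -3/2, span 2
hull edge (i=4, c=-4) to (i=6, c=-4): slope 0, span 2
Factored form: p(x) = -4 ⊗ (x ⊕ 0) ⊗ (x ⊕ 0) ⊗ (x ⊕ 3/2) ⊗ (x ⊕ 3/2) ⊗ (x ⊕ 9/2) ⊗ (x ⊕ 9/2)
Answer: roots = 0 (mult 2), 3/2 (mult 2), 9/2 (mult 2)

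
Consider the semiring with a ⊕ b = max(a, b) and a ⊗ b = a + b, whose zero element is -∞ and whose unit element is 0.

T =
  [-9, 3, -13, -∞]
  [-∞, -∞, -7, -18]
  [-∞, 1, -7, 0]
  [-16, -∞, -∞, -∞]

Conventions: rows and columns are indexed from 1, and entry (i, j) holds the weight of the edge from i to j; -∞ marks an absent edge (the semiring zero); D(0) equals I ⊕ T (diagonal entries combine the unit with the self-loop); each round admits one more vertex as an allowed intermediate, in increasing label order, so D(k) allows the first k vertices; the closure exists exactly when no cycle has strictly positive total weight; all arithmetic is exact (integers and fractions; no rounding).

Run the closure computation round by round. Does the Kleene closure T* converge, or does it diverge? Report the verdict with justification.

D(0):
  [0, 3, -13, -∞]
  [-∞, 0, -7, -18]
  [-∞, 1, 0, 0]
  [-16, -∞, -∞, 0]
D(1):
  [0, 3, -13, -∞]
  [-∞, 0, -7, -18]
  [-∞, 1, 0, 0]
  [-16, -13, -29, 0]
D(2):
  [0, 3, -4, -15]
  [-∞, 0, -7, -18]
  [-∞, 1, 0, 0]
  [-16, -13, -20, 0]
D(3):
  [0, 3, -4, -4]
  [-∞, 0, -7, -7]
  [-∞, 1, 0, 0]
  [-16, -13, -20, 0]
D(4):
  [0, 3, -4, -4]
  [-23, 0, -7, -7]
  [-16, 1, 0, 0]
  [-16, -13, -20, 0]
Key observation: every diagonal entry stays at the unit through all rounds, so no improving cycle exists.
Answer: CONVERGES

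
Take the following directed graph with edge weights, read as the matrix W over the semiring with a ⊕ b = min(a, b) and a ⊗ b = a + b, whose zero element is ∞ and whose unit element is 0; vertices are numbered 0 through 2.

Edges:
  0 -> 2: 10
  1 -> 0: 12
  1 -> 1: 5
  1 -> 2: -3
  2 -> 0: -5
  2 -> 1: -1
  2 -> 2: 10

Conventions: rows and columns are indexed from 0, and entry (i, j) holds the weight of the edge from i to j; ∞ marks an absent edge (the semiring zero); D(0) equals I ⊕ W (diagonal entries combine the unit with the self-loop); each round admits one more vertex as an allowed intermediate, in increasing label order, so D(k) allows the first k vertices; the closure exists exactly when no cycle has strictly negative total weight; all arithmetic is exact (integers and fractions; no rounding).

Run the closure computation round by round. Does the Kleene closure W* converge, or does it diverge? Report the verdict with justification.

D(0):
  [0, ∞, 10]
  [12, 0, -3]
  [-5, -1, 0]
D(1):
  [0, ∞, 10]
  [12, 0, -3]
  [-5, -1, 0]
Detection: at round 2, diagonal entry (2, 2) turns strictly negative.
Key observation: the cycle 2->1->2 has total weight (-1) + (-3), which is strictly negative.
Answer: DIVERGES — negative cycle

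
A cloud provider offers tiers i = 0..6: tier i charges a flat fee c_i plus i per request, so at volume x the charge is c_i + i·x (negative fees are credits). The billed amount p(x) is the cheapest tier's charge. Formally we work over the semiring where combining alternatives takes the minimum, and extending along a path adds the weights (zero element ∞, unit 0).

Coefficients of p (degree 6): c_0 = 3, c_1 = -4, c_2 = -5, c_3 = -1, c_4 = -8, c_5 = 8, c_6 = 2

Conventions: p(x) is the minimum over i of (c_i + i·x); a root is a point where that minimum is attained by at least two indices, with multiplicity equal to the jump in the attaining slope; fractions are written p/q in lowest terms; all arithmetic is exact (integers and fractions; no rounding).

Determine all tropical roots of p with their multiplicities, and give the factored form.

hull edge (i=0, c=3) to (i=1, c=-4): slope -7, span 1
hull edge (i=1, c=-4) to (i=4, c=-8): slope -4/3, span 3
hull edge (i=4, c=-8) to (i=6, c=2): slope 5, span 2
Factored form: p(x) = 2 ⊗ (x ⊕ (-5)) ⊗ (x ⊕ (-5)) ⊗ (x ⊕ 4/3) ⊗ (x ⊕ 4/3) ⊗ (x ⊕ 4/3) ⊗ (x ⊕ 7)
Answer: roots = -5 (mult 2), 4/3 (mult 3), 7 (mult 1)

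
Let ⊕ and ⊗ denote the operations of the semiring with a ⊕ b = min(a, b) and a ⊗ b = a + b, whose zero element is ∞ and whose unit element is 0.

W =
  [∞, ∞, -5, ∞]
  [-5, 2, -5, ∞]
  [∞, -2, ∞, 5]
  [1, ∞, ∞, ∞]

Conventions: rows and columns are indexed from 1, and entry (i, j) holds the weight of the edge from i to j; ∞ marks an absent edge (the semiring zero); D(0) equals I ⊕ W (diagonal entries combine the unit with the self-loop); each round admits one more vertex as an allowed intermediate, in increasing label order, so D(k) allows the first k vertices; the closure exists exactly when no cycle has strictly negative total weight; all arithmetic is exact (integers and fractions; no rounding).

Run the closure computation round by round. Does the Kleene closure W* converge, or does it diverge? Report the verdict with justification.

D(0):
  [0, ∞, -5, ∞]
  [-5, 0, -5, ∞]
  [∞, -2, 0, 5]
  [1, ∞, ∞, 0]
D(1):
  [0, ∞, -5, ∞]
  [-5, 0, -10, ∞]
  [∞, -2, 0, 5]
  [1, ∞, -4, 0]
Detection: at round 2, diagonal entry (3, 3) turns strictly negative.
Key observation: the cycle 3->2->1->3 has total weight (-2) + (-5) + (-5), which is strictly negative.
Answer: DIVERGES — negative cycle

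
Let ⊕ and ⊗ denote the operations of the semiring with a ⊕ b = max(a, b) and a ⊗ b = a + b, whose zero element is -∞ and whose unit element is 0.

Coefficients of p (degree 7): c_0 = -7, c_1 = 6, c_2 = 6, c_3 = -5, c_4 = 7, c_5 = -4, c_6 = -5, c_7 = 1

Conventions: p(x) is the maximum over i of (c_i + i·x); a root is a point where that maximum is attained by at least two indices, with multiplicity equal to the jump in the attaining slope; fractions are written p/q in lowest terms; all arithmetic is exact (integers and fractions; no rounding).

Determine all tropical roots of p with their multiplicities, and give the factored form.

hull edge (i=0, c=-7) to (i=1, c=6): slope 13, span 1
hull edge (i=1, c=6) to (i=4, c=7): slope 1/3, span 3
hull edge (i=4, c=7) to (i=7, c=1): slope -2, span 3
Factored form: p(x) = 1 ⊗ (x ⊕ (-13)) ⊗ (x ⊕ (-1/3)) ⊗ (x ⊕ (-1/3)) ⊗ (x ⊕ (-1/3)) ⊗ (x ⊕ 2) ⊗ (x ⊕ 2) ⊗ (x ⊕ 2)
Answer: roots = -13 (mult 1), -1/3 (mult 3), 2 (mult 3)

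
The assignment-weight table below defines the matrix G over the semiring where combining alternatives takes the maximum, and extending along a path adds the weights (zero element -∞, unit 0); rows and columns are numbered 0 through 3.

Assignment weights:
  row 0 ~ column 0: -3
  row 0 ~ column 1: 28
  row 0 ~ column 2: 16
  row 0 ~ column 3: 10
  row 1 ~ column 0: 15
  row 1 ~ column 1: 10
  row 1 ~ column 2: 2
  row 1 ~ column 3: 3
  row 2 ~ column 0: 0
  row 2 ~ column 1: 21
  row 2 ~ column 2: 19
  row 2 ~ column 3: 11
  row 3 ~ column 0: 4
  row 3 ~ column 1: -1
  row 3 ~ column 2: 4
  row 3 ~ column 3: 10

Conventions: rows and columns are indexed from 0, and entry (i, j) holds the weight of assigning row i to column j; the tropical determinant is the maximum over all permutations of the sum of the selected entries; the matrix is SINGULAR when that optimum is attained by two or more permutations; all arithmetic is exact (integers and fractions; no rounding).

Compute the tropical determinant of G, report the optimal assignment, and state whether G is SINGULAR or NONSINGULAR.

σ = (0, 1, 2, 3): (-3) + 10 + 19 + 10 = 36
σ = (0, 1, 3, 2): (-3) + 10 + 11 + 4 = 22
σ = (0, 2, 1, 3): (-3) + 2 + 21 + 10 = 30
σ = (0, 2, 3, 1): (-3) + 2 + 11 + (-1) = 9
σ = (0, 3, 1, 2): (-3) + 3 + 21 + 4 = 25
σ = (0, 3, 2, 1): (-3) + 3 + 19 + (-1) = 18
σ = (1, 0, 2, 3): 28 + 15 + 19 + 10 = 72
σ = (1, 0, 3, 2): 28 + 15 + 11 + 4 = 58
σ = (1, 2, 0, 3): 28 + 2 + 0 + 10 = 40
σ = (1, 2, 3, 0): 28 + 2 + 11 + 4 = 45
σ = (1, 3, 0, 2): 28 + 3 + 0 + 4 = 35
σ = (1, 3, 2, 0): 28 + 3 + 19 + 4 = 54
σ = (2, 0, 1, 3): 16 + 15 + 21 + 10 = 62
σ = (2, 0, 3, 1): 16 + 15 + 11 + (-1) = 41
σ = (2, 1, 0, 3): 16 + 10 + 0 + 10 = 36
σ = (2, 1, 3, 0): 16 + 10 + 11 + 4 = 41
σ = (2, 3, 0, 1): 16 + 3 + 0 + (-1) = 18
σ = (2, 3, 1, 0): 16 + 3 + 21 + 4 = 44
σ = (3, 0, 1, 2): 10 + 15 + 21 + 4 = 50
σ = (3, 0, 2, 1): 10 + 15 + 19 + (-1) = 43
σ = (3, 1, 0, 2): 10 + 10 + 0 + 4 = 24
σ = (3, 1, 2, 0): 10 + 10 + 19 + 4 = 43
σ = (3, 2, 0, 1): 10 + 2 + 0 + (-1) = 11
σ = (3, 2, 1, 0): 10 + 2 + 21 + 4 = 37
Optimal value attained by: σ = (1, 0, 2, 3).
Answer: det⊕(G) = 72; verdict: NONSINGULAR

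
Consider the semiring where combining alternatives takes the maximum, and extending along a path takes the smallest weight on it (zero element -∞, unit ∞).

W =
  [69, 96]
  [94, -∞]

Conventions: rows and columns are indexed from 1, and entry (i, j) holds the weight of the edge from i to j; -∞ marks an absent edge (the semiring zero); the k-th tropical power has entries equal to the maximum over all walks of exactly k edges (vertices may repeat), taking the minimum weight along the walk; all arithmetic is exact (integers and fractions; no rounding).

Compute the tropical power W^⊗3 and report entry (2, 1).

W^⊗2:
  [94, 69]
  [69, 94]
W^⊗3:
  [69, 94]
  [94, 69]
Key observation: the optimum is the walk 2->1->2->1, with weight 94 min 96 min 94 = 94.
Optimal value attained by: walk 2->1->2->1.
Answer: (W^⊗3)[2][1] = 94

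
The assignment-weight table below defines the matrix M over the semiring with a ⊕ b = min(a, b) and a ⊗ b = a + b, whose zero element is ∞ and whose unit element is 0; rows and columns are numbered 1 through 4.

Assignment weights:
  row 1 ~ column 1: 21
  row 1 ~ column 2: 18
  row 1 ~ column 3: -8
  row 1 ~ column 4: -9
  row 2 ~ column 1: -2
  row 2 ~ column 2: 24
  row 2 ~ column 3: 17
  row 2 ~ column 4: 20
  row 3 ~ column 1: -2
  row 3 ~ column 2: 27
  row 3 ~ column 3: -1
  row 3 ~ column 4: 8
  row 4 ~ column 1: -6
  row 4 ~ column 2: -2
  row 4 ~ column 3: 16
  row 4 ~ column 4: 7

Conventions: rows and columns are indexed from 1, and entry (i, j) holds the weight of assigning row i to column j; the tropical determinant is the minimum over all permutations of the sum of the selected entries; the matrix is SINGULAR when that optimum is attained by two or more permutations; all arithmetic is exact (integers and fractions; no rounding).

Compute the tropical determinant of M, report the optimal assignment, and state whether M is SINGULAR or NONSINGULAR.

σ = (1, 2, 3, 4): 21 + 24 + (-1) + 7 = 51
σ = (1, 2, 4, 3): 21 + 24 + 8 + 16 = 69
σ = (1, 3, 2, 4): 21 + 17 + 27 + 7 = 72
σ = (1, 3, 4, 2): 21 + 17 + 8 + (-2) = 44
σ = (1, 4, 2, 3): 21 + 20 + 27 + 16 = 84
σ = (1, 4, 3, 2): 21 + 20 + (-1) + (-2) = 38
σ = (2, 1, 3, 4): 18 + (-2) + (-1) + 7 = 22
σ = (2, 1, 4, 3): 18 + (-2) + 8 + 16 = 40
σ = (2, 3, 1, 4): 18 + 17 + (-2) + 7 = 40
σ = (2, 3, 4, 1): 18 + 17 + 8 + (-6) = 37
σ = (2, 4, 1, 3): 18 + 20 + (-2) + 16 = 52
σ = (2, 4, 3, 1): 18 + 20 + (-1) + (-6) = 31
σ = (3, 1, 2, 4): (-8) + (-2) + 27 + 7 = 24
σ = (3, 1, 4, 2): (-8) + (-2) + 8 + (-2) = -4
σ = (3, 2, 1, 4): (-8) + 24 + (-2) + 7 = 21
σ = (3, 2, 4, 1): (-8) + 24 + 8 + (-6) = 18
σ = (3, 4, 1, 2): (-8) + 20 + (-2) + (-2) = 8
σ = (3, 4, 2, 1): (-8) + 20 + 27 + (-6) = 33
σ = (4, 1, 2, 3): (-9) + (-2) + 27 + 16 = 32
σ = (4, 1, 3, 2): (-9) + (-2) + (-1) + (-2) = -14
σ = (4, 2, 1, 3): (-9) + 24 + (-2) + 16 = 29
σ = (4, 2, 3, 1): (-9) + 24 + (-1) + (-6) = 8
σ = (4, 3, 1, 2): (-9) + 17 + (-2) + (-2) = 4
σ = (4, 3, 2, 1): (-9) + 17 + 27 + (-6) = 29
Optimal value attained by: σ = (4, 1, 3, 2).
Answer: det⊕(M) = -14; verdict: NONSINGULAR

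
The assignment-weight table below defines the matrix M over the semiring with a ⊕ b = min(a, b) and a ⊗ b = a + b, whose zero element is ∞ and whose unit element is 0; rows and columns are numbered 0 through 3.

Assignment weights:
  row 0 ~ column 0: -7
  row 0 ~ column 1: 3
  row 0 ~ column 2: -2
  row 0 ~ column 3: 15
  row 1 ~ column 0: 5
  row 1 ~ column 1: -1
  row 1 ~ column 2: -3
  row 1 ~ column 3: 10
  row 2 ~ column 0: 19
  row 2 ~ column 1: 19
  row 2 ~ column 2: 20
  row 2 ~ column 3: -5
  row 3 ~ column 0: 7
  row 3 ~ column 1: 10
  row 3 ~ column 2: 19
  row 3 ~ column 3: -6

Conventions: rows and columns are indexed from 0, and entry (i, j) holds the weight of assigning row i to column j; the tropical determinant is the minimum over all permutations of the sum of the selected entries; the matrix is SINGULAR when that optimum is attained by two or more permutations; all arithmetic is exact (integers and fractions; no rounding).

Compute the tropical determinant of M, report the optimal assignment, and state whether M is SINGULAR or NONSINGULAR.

σ = (0, 1, 2, 3): (-7) + (-1) + 20 + (-6) = 6
σ = (0, 1, 3, 2): (-7) + (-1) + (-5) + 19 = 6
σ = (0, 2, 1, 3): (-7) + (-3) + 19 + (-6) = 3
σ = (0, 2, 3, 1): (-7) + (-3) + (-5) + 10 = -5
σ = (0, 3, 1, 2): (-7) + 10 + 19 + 19 = 41
σ = (0, 3, 2, 1): (-7) + 10 + 20 + 10 = 33
σ = (1, 0, 2, 3): 3 + 5 + 20 + (-6) = 22
σ = (1, 0, 3, 2): 3 + 5 + (-5) + 19 = 22
σ = (1, 2, 0, 3): 3 + (-3) + 19 + (-6) = 13
σ = (1, 2, 3, 0): 3 + (-3) + (-5) + 7 = 2
σ = (1, 3, 0, 2): 3 + 10 + 19 + 19 = 51
σ = (1, 3, 2, 0): 3 + 10 + 20 + 7 = 40
σ = (2, 0, 1, 3): (-2) + 5 + 19 + (-6) = 16
σ = (2, 0, 3, 1): (-2) + 5 + (-5) + 10 = 8
σ = (2, 1, 0, 3): (-2) + (-1) + 19 + (-6) = 10
σ = (2, 1, 3, 0): (-2) + (-1) + (-5) + 7 = -1
σ = (2, 3, 0, 1): (-2) + 10 + 19 + 10 = 37
σ = (2, 3, 1, 0): (-2) + 10 + 19 + 7 = 34
σ = (3, 0, 1, 2): 15 + 5 + 19 + 19 = 58
σ = (3, 0, 2, 1): 15 + 5 + 20 + 10 = 50
σ = (3, 1, 0, 2): 15 + (-1) + 19 + 19 = 52
σ = (3, 1, 2, 0): 15 + (-1) + 20 + 7 = 41
σ = (3, 2, 0, 1): 15 + (-3) + 19 + 10 = 41
σ = (3, 2, 1, 0): 15 + (-3) + 19 + 7 = 38
Optimal value attained by: σ = (0, 2, 3, 1).
Answer: det⊕(M) = -5; verdict: NONSINGULAR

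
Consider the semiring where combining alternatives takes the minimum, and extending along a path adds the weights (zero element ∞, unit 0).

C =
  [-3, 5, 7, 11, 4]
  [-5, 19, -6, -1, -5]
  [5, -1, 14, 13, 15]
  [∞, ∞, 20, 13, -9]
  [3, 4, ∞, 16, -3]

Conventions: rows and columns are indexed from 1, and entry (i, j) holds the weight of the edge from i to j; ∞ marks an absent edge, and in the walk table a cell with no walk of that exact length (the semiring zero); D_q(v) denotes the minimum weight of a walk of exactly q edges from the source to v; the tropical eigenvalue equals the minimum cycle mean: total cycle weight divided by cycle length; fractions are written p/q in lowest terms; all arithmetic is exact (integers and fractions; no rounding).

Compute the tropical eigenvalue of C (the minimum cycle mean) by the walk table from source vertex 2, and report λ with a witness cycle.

q=0: [∞, 0, ∞, ∞, ∞]
q=1: [-5, 19, -6, -1, -5]
q=2: [-8, -7, 2, 6, -10]
q=3: [-12, -6, -13, -8, -13]
q=4: [-15, -14, -12, -7, -17]
q=5: [-19, -13, -20, -15, -20]
Optimal cycle mean attained by: cycle 2->3->2, total (-6) + (-1), length 2.
Answer: λ = -7/2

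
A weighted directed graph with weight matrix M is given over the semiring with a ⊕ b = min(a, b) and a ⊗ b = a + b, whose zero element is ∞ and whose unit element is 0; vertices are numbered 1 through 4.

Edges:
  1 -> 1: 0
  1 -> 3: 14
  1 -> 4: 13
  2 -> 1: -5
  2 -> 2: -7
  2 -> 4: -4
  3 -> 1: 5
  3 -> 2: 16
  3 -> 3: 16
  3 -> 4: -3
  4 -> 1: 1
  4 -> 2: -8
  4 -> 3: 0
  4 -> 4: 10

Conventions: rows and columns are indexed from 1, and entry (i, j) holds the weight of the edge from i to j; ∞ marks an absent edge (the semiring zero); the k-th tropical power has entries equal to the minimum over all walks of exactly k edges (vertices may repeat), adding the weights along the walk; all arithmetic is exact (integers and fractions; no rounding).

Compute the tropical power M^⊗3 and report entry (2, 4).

M^⊗2:
  [0, 5, 13, 11]
  [-12, -14, -4, -11]
  [-2, -11, -3, 7]
  [-13, -15, 10, -12]
M^⊗3:
  [0, -2, 11, 1]
  [-19, -21, -11, -18]
  [-16, -18, 7, -15]
  [-20, -22, -12, -19]
Key observation: the optimum is the walk 2->2->2->4, with weight (-7) + (-7) + (-4) = -18.
Optimal value attained by: walk 2->2->2->4.
Answer: (M^⊗3)[2][4] = -18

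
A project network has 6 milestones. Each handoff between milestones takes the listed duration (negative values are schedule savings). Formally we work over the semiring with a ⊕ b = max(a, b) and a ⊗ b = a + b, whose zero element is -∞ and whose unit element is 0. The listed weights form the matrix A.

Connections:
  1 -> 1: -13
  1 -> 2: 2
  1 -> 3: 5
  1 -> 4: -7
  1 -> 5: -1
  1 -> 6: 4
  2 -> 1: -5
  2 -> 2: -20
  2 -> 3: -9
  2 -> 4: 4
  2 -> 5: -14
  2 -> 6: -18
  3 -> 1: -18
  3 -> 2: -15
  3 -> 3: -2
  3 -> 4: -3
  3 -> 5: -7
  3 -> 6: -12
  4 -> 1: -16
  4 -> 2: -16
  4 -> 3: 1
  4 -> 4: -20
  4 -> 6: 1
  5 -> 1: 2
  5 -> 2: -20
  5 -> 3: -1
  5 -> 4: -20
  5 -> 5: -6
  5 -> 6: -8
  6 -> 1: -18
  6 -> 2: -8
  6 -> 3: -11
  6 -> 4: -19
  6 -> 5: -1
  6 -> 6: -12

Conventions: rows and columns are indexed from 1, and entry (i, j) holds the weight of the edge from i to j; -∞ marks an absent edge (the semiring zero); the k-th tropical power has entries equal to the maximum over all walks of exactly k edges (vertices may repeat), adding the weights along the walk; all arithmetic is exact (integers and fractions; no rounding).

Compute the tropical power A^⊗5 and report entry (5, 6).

A^⊗2:
  [1, -4, 3, 6, 3, -6]
  [-12, -3, 5, -12, -6, 5]
  [-5, -16, -2, -5, -9, -2]
  [-17, -7, -1, -2, 0, -11]
  [-4, 4, 7, -4, 1, 6]
  [1, -16, -2, -4, -7, -9]
A^⊗3:
  [5, 3, 7, 0, 0, 7]
  [-4, -3, 3, 2, 4, -7]
  [-7, -3, 0, -5, -3, -1]
  [2, -15, -1, -3, -6, -1]
  [3, -2, 5, 8, 5, 0]
  [-5, 3, 6, -5, 0, 5]
A^⊗4:
  [2, 7, 10, 7, 6, 9]
  [6, -2, 3, 1, -2, 3]
  [-1, -5, -2, 1, -2, -3]
  [-4, 4, 7, -4, 1, 6]
  [7, 5, 9, 2, 2, 9]
  [2, -3, 4, 7, 4, -1]
A^⊗5:
  [8, 4, 8, 11, 8, 8]
  [0, 8, 11, 2, 5, 10]
  [0, 1, 4, -1, -2, 3]
  [3, -2, 5, 8, 5, 0]
  [4, 9, 12, 9, 8, 11]
  [6, 4, 8, 1, 1, 8]
Key observation: the optimum is the walk 5->1->6->5->1->6, with weight 2 + 4 + (-1) + 2 + 4 = 11.
Optimal value attained by: walk 5->1->6->5->1->6.
Answer: (A^⊗5)[5][6] = 11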